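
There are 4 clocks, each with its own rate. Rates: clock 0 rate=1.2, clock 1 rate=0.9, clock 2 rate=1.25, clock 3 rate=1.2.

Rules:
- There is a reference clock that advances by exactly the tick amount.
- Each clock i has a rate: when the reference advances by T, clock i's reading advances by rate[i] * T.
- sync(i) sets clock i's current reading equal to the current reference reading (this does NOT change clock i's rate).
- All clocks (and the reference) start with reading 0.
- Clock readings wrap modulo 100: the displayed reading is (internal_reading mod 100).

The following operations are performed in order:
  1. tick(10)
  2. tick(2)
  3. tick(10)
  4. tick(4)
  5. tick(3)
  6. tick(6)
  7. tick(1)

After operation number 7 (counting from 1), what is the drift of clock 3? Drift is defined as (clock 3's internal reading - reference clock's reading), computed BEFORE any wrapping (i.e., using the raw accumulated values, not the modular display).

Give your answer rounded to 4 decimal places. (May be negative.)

Answer: 7.2000

Derivation:
After op 1 tick(10): ref=10.0000 raw=[12.0000 9.0000 12.5000 12.0000]
After op 2 tick(2): ref=12.0000 raw=[14.4000 10.8000 15.0000 14.4000]
After op 3 tick(10): ref=22.0000 raw=[26.4000 19.8000 27.5000 26.4000]
After op 4 tick(4): ref=26.0000 raw=[31.2000 23.4000 32.5000 31.2000]
After op 5 tick(3): ref=29.0000 raw=[34.8000 26.1000 36.2500 34.8000]
After op 6 tick(6): ref=35.0000 raw=[42.0000 31.5000 43.7500 42.0000]
After op 7 tick(1): ref=36.0000 raw=[43.2000 32.4000 45.0000 43.2000]
Drift of clock 3 after op 7: 43.2000 - 36.0000 = 7.2000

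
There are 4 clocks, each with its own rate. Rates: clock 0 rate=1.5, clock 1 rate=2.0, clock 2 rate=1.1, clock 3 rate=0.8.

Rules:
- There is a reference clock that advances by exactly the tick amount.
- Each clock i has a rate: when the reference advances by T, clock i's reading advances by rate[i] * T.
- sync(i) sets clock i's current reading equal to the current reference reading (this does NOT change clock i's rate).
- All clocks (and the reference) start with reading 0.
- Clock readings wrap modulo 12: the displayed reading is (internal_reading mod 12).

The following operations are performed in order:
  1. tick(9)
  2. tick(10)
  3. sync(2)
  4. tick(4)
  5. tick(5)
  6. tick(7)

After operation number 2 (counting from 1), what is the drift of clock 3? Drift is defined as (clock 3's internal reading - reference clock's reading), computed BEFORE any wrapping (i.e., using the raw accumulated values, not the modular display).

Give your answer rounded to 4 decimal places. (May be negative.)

After op 1 tick(9): ref=9.0000 raw=[13.5000 18.0000 9.9000 7.2000]
After op 2 tick(10): ref=19.0000 raw=[28.5000 38.0000 20.9000 15.2000]
Drift of clock 3 after op 2: 15.2000 - 19.0000 = -3.8000

Answer: -3.8000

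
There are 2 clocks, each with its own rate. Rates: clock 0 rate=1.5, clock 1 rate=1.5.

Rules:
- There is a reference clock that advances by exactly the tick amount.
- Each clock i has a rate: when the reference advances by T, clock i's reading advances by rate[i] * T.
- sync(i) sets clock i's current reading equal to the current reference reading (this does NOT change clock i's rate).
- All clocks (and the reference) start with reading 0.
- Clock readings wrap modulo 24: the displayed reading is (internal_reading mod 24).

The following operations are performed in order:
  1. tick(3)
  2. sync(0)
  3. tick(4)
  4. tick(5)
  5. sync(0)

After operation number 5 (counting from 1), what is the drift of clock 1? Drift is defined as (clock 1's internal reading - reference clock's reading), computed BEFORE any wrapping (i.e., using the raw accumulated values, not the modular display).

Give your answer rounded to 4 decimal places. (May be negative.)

Answer: 6.0000

Derivation:
After op 1 tick(3): ref=3.0000 raw=[4.5000 4.5000]
After op 2 sync(0): ref=3.0000 raw=[3.0000 4.5000]
After op 3 tick(4): ref=7.0000 raw=[9.0000 10.5000]
After op 4 tick(5): ref=12.0000 raw=[16.5000 18.0000]
After op 5 sync(0): ref=12.0000 raw=[12.0000 18.0000]
Drift of clock 1 after op 5: 18.0000 - 12.0000 = 6.0000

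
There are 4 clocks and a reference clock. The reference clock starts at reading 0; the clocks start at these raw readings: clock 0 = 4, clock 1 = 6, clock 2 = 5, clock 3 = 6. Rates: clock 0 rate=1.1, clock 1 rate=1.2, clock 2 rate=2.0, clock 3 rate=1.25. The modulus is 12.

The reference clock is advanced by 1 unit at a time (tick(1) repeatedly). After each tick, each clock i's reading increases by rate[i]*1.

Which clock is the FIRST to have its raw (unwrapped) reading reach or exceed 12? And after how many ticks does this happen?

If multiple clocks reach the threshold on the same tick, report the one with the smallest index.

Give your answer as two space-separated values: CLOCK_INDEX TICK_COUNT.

Answer: 2 4

Derivation:
clock 0: start=4, rate=1.1, needs 12-4 = 8; ticks = ceil(8/1.1) = ceil(7.2727) = 8; reading at tick 8 = 4 + 1.1*8 = 12.8000
clock 1: start=6, rate=1.2, needs 12-6 = 6; ticks = ceil(6/1.2) = ceil(5.0000) = 5; reading at tick 5 = 6 + 1.2*5 = 12.0000
clock 2: start=5, rate=2.0, needs 12-5 = 7; ticks = ceil(7/2.0) = ceil(3.5000) = 4; reading at tick 4 = 5 + 2.0*4 = 13.0000
clock 3: start=6, rate=1.25, needs 12-6 = 6; ticks = ceil(6/1.25) = ceil(4.8000) = 5; reading at tick 5 = 6 + 1.25*5 = 12.2500
Minimum tick count = 4; winners = [2]; smallest index = 2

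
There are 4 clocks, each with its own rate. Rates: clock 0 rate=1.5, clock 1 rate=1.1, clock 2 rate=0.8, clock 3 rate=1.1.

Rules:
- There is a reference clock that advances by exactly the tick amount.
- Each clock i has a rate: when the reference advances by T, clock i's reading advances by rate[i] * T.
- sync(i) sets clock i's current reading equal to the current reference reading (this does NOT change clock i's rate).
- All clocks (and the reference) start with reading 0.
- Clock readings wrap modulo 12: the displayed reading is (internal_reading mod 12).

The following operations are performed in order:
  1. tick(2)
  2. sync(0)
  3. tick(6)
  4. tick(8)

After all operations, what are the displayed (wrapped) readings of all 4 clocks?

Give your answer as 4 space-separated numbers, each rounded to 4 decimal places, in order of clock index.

After op 1 tick(2): ref=2.0000 raw=[3.0000 2.2000 1.6000 2.2000]
After op 2 sync(0): ref=2.0000 raw=[2.0000 2.2000 1.6000 2.2000]
After op 3 tick(6): ref=8.0000 raw=[11.0000 8.8000 6.4000 8.8000]
After op 4 tick(8): ref=16.0000 raw=[23.0000 17.6000 12.8000 17.6000]
Wrap final raw readings (mod 12): 23.0000 mod 12 = 11.0000; 17.6000 mod 12 = 5.6000; 12.8000 mod 12 = 0.8000; 17.6000 mod 12 = 5.6000

Answer: 11.0000 5.6000 0.8000 5.6000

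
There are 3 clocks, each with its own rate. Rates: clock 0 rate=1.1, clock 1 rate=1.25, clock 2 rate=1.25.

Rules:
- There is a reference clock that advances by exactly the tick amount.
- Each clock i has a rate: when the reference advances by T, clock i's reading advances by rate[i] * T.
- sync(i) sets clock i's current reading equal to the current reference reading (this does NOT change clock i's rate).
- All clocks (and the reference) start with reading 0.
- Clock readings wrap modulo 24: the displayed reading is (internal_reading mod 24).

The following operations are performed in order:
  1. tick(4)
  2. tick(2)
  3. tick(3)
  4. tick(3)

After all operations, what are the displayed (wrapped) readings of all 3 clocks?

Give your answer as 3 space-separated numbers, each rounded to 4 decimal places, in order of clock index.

Answer: 13.2000 15.0000 15.0000

Derivation:
After op 1 tick(4): ref=4.0000 raw=[4.4000 5.0000 5.0000]
After op 2 tick(2): ref=6.0000 raw=[6.6000 7.5000 7.5000]
After op 3 tick(3): ref=9.0000 raw=[9.9000 11.2500 11.2500]
After op 4 tick(3): ref=12.0000 raw=[13.2000 15.0000 15.0000]
Wrap final raw readings (mod 24): 13.2000 mod 24 = 13.2000; 15.0000 mod 24 = 15.0000; 15.0000 mod 24 = 15.0000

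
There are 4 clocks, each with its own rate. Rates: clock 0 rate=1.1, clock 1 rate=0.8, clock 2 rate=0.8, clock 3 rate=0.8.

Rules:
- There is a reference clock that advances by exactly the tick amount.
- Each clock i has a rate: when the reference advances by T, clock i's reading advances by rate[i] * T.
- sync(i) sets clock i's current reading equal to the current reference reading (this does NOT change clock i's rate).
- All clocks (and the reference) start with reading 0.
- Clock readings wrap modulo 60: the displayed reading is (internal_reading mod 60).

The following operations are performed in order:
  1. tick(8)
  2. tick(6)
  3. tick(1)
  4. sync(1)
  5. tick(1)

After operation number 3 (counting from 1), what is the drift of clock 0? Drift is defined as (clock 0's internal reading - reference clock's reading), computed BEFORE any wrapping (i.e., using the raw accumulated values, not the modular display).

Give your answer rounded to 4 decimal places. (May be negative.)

Answer: 1.5000

Derivation:
After op 1 tick(8): ref=8.0000 raw=[8.8000 6.4000 6.4000 6.4000]
After op 2 tick(6): ref=14.0000 raw=[15.4000 11.2000 11.2000 11.2000]
After op 3 tick(1): ref=15.0000 raw=[16.5000 12.0000 12.0000 12.0000]
Drift of clock 0 after op 3: 16.5000 - 15.0000 = 1.5000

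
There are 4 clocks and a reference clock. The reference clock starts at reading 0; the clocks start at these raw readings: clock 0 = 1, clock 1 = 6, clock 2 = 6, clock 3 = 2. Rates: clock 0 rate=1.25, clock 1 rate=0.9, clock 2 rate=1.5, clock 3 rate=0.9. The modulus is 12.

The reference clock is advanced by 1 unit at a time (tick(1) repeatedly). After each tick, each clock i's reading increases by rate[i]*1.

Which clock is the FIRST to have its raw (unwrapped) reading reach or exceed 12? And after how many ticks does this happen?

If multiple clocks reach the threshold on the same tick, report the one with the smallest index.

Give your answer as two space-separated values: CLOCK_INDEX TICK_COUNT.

clock 0: start=1, rate=1.25, needs 12-1 = 11; ticks = ceil(11/1.25) = ceil(8.8000) = 9; reading at tick 9 = 1 + 1.25*9 = 12.2500
clock 1: start=6, rate=0.9, needs 12-6 = 6; ticks = ceil(6/0.9) = ceil(6.6667) = 7; reading at tick 7 = 6 + 0.9*7 = 12.3000
clock 2: start=6, rate=1.5, needs 12-6 = 6; ticks = ceil(6/1.5) = ceil(4.0000) = 4; reading at tick 4 = 6 + 1.5*4 = 12.0000
clock 3: start=2, rate=0.9, needs 12-2 = 10; ticks = ceil(10/0.9) = ceil(11.1111) = 12; reading at tick 12 = 2 + 0.9*12 = 12.8000
Minimum tick count = 4; winners = [2]; smallest index = 2

Answer: 2 4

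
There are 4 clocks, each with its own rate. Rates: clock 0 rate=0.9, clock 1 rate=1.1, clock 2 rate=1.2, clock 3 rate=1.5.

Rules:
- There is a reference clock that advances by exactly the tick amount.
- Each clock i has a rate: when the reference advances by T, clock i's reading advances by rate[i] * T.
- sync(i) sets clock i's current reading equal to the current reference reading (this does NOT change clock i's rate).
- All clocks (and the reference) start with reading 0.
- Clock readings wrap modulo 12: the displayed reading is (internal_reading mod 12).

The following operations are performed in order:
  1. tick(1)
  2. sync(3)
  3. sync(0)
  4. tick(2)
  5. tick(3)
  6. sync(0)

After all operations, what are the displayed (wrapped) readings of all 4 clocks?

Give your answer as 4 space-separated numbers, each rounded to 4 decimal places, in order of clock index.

After op 1 tick(1): ref=1.0000 raw=[0.9000 1.1000 1.2000 1.5000]
After op 2 sync(3): ref=1.0000 raw=[0.9000 1.1000 1.2000 1.0000]
After op 3 sync(0): ref=1.0000 raw=[1.0000 1.1000 1.2000 1.0000]
After op 4 tick(2): ref=3.0000 raw=[2.8000 3.3000 3.6000 4.0000]
After op 5 tick(3): ref=6.0000 raw=[5.5000 6.6000 7.2000 8.5000]
After op 6 sync(0): ref=6.0000 raw=[6.0000 6.6000 7.2000 8.5000]
Wrap final raw readings (mod 12): 6.0000 mod 12 = 6.0000; 6.6000 mod 12 = 6.6000; 7.2000 mod 12 = 7.2000; 8.5000 mod 12 = 8.5000

Answer: 6.0000 6.6000 7.2000 8.5000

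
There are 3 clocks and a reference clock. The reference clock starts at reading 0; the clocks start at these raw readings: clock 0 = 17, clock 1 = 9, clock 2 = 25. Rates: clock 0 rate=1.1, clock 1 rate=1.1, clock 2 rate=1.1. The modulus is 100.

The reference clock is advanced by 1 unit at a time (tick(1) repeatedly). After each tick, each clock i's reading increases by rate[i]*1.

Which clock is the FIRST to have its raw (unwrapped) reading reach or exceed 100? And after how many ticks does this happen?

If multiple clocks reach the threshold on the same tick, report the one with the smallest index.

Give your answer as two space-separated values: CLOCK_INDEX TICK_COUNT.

clock 0: start=17, rate=1.1, needs 100-17 = 83; ticks = ceil(83/1.1) = ceil(75.4545) = 76; reading at tick 76 = 17 + 1.1*76 = 100.6000
clock 1: start=9, rate=1.1, needs 100-9 = 91; ticks = ceil(91/1.1) = ceil(82.7273) = 83; reading at tick 83 = 9 + 1.1*83 = 100.3000
clock 2: start=25, rate=1.1, needs 100-25 = 75; ticks = ceil(75/1.1) = ceil(68.1818) = 69; reading at tick 69 = 25 + 1.1*69 = 100.9000
Minimum tick count = 69; winners = [2]; smallest index = 2

Answer: 2 69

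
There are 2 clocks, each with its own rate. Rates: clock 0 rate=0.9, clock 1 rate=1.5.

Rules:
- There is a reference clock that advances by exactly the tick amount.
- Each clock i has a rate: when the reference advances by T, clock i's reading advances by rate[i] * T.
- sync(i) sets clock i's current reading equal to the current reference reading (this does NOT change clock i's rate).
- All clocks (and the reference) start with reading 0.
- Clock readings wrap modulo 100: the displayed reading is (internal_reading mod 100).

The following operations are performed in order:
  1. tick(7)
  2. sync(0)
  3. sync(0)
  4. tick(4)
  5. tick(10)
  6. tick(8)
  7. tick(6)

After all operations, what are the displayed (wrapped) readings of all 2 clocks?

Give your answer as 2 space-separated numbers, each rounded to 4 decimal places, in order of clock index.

Answer: 32.2000 52.5000

Derivation:
After op 1 tick(7): ref=7.0000 raw=[6.3000 10.5000]
After op 2 sync(0): ref=7.0000 raw=[7.0000 10.5000]
After op 3 sync(0): ref=7.0000 raw=[7.0000 10.5000]
After op 4 tick(4): ref=11.0000 raw=[10.6000 16.5000]
After op 5 tick(10): ref=21.0000 raw=[19.6000 31.5000]
After op 6 tick(8): ref=29.0000 raw=[26.8000 43.5000]
After op 7 tick(6): ref=35.0000 raw=[32.2000 52.5000]
Wrap final raw readings (mod 100): 32.2000 mod 100 = 32.2000; 52.5000 mod 100 = 52.5000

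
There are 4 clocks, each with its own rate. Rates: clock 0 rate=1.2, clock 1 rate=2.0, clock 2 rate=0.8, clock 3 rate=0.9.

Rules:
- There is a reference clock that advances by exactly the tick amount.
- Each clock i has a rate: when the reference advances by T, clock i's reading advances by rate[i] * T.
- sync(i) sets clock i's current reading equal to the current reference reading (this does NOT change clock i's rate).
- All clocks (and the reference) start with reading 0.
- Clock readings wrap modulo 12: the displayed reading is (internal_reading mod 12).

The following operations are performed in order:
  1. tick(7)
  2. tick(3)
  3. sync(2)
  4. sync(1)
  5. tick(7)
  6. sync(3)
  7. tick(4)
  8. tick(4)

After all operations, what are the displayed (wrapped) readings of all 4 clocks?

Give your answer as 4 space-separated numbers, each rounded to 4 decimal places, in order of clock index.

After op 1 tick(7): ref=7.0000 raw=[8.4000 14.0000 5.6000 6.3000]
After op 2 tick(3): ref=10.0000 raw=[12.0000 20.0000 8.0000 9.0000]
After op 3 sync(2): ref=10.0000 raw=[12.0000 20.0000 10.0000 9.0000]
After op 4 sync(1): ref=10.0000 raw=[12.0000 10.0000 10.0000 9.0000]
After op 5 tick(7): ref=17.0000 raw=[20.4000 24.0000 15.6000 15.3000]
After op 6 sync(3): ref=17.0000 raw=[20.4000 24.0000 15.6000 17.0000]
After op 7 tick(4): ref=21.0000 raw=[25.2000 32.0000 18.8000 20.6000]
After op 8 tick(4): ref=25.0000 raw=[30.0000 40.0000 22.0000 24.2000]
Wrap final raw readings (mod 12): 30.0000 mod 12 = 6.0000; 40.0000 mod 12 = 4.0000; 22.0000 mod 12 = 10.0000; 24.2000 mod 12 = 0.2000

Answer: 6.0000 4.0000 10.0000 0.2000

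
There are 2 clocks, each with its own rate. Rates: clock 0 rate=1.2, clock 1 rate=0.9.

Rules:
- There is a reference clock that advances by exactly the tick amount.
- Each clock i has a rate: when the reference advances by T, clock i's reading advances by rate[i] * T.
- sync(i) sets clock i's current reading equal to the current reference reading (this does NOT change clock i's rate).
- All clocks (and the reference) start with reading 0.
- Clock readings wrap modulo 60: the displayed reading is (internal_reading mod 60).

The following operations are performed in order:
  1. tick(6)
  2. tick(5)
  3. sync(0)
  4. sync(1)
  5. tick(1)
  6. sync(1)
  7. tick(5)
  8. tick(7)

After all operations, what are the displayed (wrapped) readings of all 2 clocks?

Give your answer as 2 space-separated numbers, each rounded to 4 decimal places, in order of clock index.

Answer: 26.6000 22.8000

Derivation:
After op 1 tick(6): ref=6.0000 raw=[7.2000 5.4000]
After op 2 tick(5): ref=11.0000 raw=[13.2000 9.9000]
After op 3 sync(0): ref=11.0000 raw=[11.0000 9.9000]
After op 4 sync(1): ref=11.0000 raw=[11.0000 11.0000]
After op 5 tick(1): ref=12.0000 raw=[12.2000 11.9000]
After op 6 sync(1): ref=12.0000 raw=[12.2000 12.0000]
After op 7 tick(5): ref=17.0000 raw=[18.2000 16.5000]
After op 8 tick(7): ref=24.0000 raw=[26.6000 22.8000]
Wrap final raw readings (mod 60): 26.6000 mod 60 = 26.6000; 22.8000 mod 60 = 22.8000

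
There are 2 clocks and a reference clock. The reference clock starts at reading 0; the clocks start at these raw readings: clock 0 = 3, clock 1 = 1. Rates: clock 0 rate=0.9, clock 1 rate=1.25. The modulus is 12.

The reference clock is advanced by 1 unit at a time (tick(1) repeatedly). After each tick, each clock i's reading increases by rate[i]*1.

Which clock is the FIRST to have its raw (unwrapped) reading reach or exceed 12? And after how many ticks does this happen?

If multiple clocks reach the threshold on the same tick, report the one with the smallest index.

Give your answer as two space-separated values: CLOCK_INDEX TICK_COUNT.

Answer: 1 9

Derivation:
clock 0: start=3, rate=0.9, needs 12-3 = 9; ticks = ceil(9/0.9) = ceil(10.0000) = 10; reading at tick 10 = 3 + 0.9*10 = 12.0000
clock 1: start=1, rate=1.25, needs 12-1 = 11; ticks = ceil(11/1.25) = ceil(8.8000) = 9; reading at tick 9 = 1 + 1.25*9 = 12.2500
Minimum tick count = 9; winners = [1]; smallest index = 1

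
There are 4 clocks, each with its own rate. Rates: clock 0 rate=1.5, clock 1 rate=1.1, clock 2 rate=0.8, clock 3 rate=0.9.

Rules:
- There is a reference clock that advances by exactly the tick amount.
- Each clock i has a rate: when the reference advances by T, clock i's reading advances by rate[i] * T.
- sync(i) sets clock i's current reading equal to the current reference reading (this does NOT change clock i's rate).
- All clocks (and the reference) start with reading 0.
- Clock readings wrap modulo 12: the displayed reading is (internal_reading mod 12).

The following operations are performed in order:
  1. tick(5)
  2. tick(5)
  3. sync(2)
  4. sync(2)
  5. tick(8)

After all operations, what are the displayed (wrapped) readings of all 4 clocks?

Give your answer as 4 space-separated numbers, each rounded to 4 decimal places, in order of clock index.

After op 1 tick(5): ref=5.0000 raw=[7.5000 5.5000 4.0000 4.5000]
After op 2 tick(5): ref=10.0000 raw=[15.0000 11.0000 8.0000 9.0000]
After op 3 sync(2): ref=10.0000 raw=[15.0000 11.0000 10.0000 9.0000]
After op 4 sync(2): ref=10.0000 raw=[15.0000 11.0000 10.0000 9.0000]
After op 5 tick(8): ref=18.0000 raw=[27.0000 19.8000 16.4000 16.2000]
Wrap final raw readings (mod 12): 27.0000 mod 12 = 3.0000; 19.8000 mod 12 = 7.8000; 16.4000 mod 12 = 4.4000; 16.2000 mod 12 = 4.2000

Answer: 3.0000 7.8000 4.4000 4.2000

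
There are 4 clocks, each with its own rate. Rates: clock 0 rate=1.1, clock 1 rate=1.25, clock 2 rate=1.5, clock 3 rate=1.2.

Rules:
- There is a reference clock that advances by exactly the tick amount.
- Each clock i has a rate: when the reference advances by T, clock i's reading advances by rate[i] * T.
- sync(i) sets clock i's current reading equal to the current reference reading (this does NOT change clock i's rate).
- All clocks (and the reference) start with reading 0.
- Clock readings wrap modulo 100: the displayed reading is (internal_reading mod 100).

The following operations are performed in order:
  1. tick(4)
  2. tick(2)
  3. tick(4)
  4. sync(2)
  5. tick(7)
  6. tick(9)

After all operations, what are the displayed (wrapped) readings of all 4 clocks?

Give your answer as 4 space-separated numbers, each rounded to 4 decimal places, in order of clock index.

Answer: 28.6000 32.5000 34.0000 31.2000

Derivation:
After op 1 tick(4): ref=4.0000 raw=[4.4000 5.0000 6.0000 4.8000]
After op 2 tick(2): ref=6.0000 raw=[6.6000 7.5000 9.0000 7.2000]
After op 3 tick(4): ref=10.0000 raw=[11.0000 12.5000 15.0000 12.0000]
After op 4 sync(2): ref=10.0000 raw=[11.0000 12.5000 10.0000 12.0000]
After op 5 tick(7): ref=17.0000 raw=[18.7000 21.2500 20.5000 20.4000]
After op 6 tick(9): ref=26.0000 raw=[28.6000 32.5000 34.0000 31.2000]
Wrap final raw readings (mod 100): 28.6000 mod 100 = 28.6000; 32.5000 mod 100 = 32.5000; 34.0000 mod 100 = 34.0000; 31.2000 mod 100 = 31.2000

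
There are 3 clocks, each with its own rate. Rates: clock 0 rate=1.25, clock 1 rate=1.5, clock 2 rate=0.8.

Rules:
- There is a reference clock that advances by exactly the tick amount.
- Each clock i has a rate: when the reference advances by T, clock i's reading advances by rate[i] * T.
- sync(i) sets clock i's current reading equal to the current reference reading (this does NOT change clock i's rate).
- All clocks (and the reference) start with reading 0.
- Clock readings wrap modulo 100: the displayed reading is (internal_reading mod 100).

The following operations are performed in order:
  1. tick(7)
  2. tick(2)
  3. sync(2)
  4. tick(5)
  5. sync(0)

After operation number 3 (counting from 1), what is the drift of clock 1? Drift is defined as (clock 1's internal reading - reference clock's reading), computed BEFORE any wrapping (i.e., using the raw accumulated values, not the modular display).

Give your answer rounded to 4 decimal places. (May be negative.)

After op 1 tick(7): ref=7.0000 raw=[8.7500 10.5000 5.6000]
After op 2 tick(2): ref=9.0000 raw=[11.2500 13.5000 7.2000]
After op 3 sync(2): ref=9.0000 raw=[11.2500 13.5000 9.0000]
Drift of clock 1 after op 3: 13.5000 - 9.0000 = 4.5000

Answer: 4.5000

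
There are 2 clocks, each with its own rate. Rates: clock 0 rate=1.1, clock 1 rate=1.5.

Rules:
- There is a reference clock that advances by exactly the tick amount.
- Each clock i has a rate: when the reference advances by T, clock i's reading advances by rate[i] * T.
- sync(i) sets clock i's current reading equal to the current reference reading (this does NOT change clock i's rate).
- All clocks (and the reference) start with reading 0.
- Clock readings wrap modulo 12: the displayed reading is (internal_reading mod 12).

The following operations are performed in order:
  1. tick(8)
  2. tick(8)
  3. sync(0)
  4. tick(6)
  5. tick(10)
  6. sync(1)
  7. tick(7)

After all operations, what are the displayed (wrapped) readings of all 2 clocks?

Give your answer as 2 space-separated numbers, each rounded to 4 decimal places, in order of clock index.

Answer: 5.3000 6.5000

Derivation:
After op 1 tick(8): ref=8.0000 raw=[8.8000 12.0000]
After op 2 tick(8): ref=16.0000 raw=[17.6000 24.0000]
After op 3 sync(0): ref=16.0000 raw=[16.0000 24.0000]
After op 4 tick(6): ref=22.0000 raw=[22.6000 33.0000]
After op 5 tick(10): ref=32.0000 raw=[33.6000 48.0000]
After op 6 sync(1): ref=32.0000 raw=[33.6000 32.0000]
After op 7 tick(7): ref=39.0000 raw=[41.3000 42.5000]
Wrap final raw readings (mod 12): 41.3000 mod 12 = 5.3000; 42.5000 mod 12 = 6.5000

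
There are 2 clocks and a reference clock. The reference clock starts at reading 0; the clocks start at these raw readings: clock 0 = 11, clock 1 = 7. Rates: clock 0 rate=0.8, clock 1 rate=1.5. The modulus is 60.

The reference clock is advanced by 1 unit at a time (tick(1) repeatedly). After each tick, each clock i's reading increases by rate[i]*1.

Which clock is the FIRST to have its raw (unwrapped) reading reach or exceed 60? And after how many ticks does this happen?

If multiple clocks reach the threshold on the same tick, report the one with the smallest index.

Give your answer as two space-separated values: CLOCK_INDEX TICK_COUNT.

clock 0: start=11, rate=0.8, needs 60-11 = 49; ticks = ceil(49/0.8) = ceil(61.2500) = 62; reading at tick 62 = 11 + 0.8*62 = 60.6000
clock 1: start=7, rate=1.5, needs 60-7 = 53; ticks = ceil(53/1.5) = ceil(35.3333) = 36; reading at tick 36 = 7 + 1.5*36 = 61.0000
Minimum tick count = 36; winners = [1]; smallest index = 1

Answer: 1 36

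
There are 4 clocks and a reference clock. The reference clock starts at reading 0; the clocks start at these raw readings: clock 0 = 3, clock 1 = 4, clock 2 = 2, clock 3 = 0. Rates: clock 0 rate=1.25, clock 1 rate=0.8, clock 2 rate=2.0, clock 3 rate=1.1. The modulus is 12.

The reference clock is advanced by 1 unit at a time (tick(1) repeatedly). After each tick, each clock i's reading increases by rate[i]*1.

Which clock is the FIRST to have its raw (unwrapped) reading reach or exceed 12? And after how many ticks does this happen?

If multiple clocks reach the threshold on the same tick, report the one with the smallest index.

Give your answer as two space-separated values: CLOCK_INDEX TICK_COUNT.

clock 0: start=3, rate=1.25, needs 12-3 = 9; ticks = ceil(9/1.25) = ceil(7.2000) = 8; reading at tick 8 = 3 + 1.25*8 = 13.0000
clock 1: start=4, rate=0.8, needs 12-4 = 8; ticks = ceil(8/0.8) = ceil(10.0000) = 10; reading at tick 10 = 4 + 0.8*10 = 12.0000
clock 2: start=2, rate=2.0, needs 12-2 = 10; ticks = ceil(10/2.0) = ceil(5.0000) = 5; reading at tick 5 = 2 + 2.0*5 = 12.0000
clock 3: start=0, rate=1.1, needs 12-0 = 12; ticks = ceil(12/1.1) = ceil(10.9091) = 11; reading at tick 11 = 0 + 1.1*11 = 12.1000
Minimum tick count = 5; winners = [2]; smallest index = 2

Answer: 2 5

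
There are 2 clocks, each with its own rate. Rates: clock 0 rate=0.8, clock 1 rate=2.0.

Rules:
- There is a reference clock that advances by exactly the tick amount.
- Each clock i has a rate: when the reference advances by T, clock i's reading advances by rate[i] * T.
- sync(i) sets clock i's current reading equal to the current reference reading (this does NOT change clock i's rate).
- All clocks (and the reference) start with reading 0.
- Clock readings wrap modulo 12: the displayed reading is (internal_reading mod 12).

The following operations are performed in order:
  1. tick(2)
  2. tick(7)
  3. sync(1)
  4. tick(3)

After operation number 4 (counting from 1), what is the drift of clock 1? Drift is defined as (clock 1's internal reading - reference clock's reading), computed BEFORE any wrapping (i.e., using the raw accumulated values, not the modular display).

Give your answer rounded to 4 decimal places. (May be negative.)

Answer: 3.0000

Derivation:
After op 1 tick(2): ref=2.0000 raw=[1.6000 4.0000]
After op 2 tick(7): ref=9.0000 raw=[7.2000 18.0000]
After op 3 sync(1): ref=9.0000 raw=[7.2000 9.0000]
After op 4 tick(3): ref=12.0000 raw=[9.6000 15.0000]
Drift of clock 1 after op 4: 15.0000 - 12.0000 = 3.0000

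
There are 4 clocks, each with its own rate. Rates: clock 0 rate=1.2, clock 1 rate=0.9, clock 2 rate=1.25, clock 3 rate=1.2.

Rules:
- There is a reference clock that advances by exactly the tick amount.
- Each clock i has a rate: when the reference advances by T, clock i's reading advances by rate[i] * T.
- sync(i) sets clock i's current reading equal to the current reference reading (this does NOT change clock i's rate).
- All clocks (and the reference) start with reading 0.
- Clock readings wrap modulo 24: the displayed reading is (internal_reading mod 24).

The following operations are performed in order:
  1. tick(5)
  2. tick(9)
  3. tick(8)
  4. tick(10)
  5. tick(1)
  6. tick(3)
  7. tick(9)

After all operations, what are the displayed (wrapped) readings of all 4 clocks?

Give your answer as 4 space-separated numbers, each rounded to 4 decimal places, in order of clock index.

Answer: 6.0000 16.5000 8.2500 6.0000

Derivation:
After op 1 tick(5): ref=5.0000 raw=[6.0000 4.5000 6.2500 6.0000]
After op 2 tick(9): ref=14.0000 raw=[16.8000 12.6000 17.5000 16.8000]
After op 3 tick(8): ref=22.0000 raw=[26.4000 19.8000 27.5000 26.4000]
After op 4 tick(10): ref=32.0000 raw=[38.4000 28.8000 40.0000 38.4000]
After op 5 tick(1): ref=33.0000 raw=[39.6000 29.7000 41.2500 39.6000]
After op 6 tick(3): ref=36.0000 raw=[43.2000 32.4000 45.0000 43.2000]
After op 7 tick(9): ref=45.0000 raw=[54.0000 40.5000 56.2500 54.0000]
Wrap final raw readings (mod 24): 54.0000 mod 24 = 6.0000; 40.5000 mod 24 = 16.5000; 56.2500 mod 24 = 8.2500; 54.0000 mod 24 = 6.0000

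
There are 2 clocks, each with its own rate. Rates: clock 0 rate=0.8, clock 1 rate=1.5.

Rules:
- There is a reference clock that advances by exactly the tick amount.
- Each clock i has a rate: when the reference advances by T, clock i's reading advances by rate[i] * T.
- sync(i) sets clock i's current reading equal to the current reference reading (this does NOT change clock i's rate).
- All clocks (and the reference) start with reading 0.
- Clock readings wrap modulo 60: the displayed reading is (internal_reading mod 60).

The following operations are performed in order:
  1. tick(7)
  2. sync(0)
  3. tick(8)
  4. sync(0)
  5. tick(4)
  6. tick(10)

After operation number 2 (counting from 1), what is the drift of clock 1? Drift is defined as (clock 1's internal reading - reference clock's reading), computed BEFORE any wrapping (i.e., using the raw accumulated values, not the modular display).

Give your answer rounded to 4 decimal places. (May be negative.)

After op 1 tick(7): ref=7.0000 raw=[5.6000 10.5000]
After op 2 sync(0): ref=7.0000 raw=[7.0000 10.5000]
Drift of clock 1 after op 2: 10.5000 - 7.0000 = 3.5000

Answer: 3.5000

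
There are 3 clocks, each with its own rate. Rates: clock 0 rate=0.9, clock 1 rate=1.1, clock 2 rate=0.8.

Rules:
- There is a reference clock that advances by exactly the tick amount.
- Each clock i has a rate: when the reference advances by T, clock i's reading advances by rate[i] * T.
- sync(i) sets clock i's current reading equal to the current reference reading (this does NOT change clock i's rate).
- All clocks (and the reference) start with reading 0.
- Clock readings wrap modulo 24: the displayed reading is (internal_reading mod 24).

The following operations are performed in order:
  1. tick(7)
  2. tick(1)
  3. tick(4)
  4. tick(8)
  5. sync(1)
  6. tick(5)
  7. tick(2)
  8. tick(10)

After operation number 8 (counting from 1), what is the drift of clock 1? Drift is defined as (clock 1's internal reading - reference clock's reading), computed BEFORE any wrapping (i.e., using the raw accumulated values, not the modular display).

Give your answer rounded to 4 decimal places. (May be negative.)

After op 1 tick(7): ref=7.0000 raw=[6.3000 7.7000 5.6000]
After op 2 tick(1): ref=8.0000 raw=[7.2000 8.8000 6.4000]
After op 3 tick(4): ref=12.0000 raw=[10.8000 13.2000 9.6000]
After op 4 tick(8): ref=20.0000 raw=[18.0000 22.0000 16.0000]
After op 5 sync(1): ref=20.0000 raw=[18.0000 20.0000 16.0000]
After op 6 tick(5): ref=25.0000 raw=[22.5000 25.5000 20.0000]
After op 7 tick(2): ref=27.0000 raw=[24.3000 27.7000 21.6000]
After op 8 tick(10): ref=37.0000 raw=[33.3000 38.7000 29.6000]
Drift of clock 1 after op 8: 38.7000 - 37.0000 = 1.7000

Answer: 1.7000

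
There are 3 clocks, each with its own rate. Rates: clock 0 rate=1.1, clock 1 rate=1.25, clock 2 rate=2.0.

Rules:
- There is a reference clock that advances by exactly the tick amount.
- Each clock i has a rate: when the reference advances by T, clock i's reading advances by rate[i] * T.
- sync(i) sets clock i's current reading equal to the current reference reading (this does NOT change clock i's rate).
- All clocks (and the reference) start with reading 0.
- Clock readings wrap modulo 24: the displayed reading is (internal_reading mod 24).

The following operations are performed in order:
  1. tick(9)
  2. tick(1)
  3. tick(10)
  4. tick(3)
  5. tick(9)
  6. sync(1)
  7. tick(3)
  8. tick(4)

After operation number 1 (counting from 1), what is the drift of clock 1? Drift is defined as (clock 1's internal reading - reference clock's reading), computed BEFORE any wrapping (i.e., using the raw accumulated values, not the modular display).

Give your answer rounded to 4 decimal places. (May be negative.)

After op 1 tick(9): ref=9.0000 raw=[9.9000 11.2500 18.0000]
Drift of clock 1 after op 1: 11.2500 - 9.0000 = 2.2500

Answer: 2.2500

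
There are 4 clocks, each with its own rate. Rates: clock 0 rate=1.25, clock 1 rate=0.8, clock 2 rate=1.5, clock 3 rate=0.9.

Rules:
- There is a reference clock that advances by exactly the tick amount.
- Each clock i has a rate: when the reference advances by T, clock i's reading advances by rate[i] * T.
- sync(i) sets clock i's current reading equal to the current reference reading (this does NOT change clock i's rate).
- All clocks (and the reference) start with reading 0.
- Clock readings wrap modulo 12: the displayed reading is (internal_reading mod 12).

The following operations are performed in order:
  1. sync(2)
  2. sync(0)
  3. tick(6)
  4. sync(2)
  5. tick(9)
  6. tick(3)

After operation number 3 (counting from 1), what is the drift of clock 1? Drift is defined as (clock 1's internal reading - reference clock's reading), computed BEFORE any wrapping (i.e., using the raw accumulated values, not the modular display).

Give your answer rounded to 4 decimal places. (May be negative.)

Answer: -1.2000

Derivation:
After op 1 sync(2): ref=0.0000 raw=[0.0000 0.0000 0.0000 0.0000]
After op 2 sync(0): ref=0.0000 raw=[0.0000 0.0000 0.0000 0.0000]
After op 3 tick(6): ref=6.0000 raw=[7.5000 4.8000 9.0000 5.4000]
Drift of clock 1 after op 3: 4.8000 - 6.0000 = -1.2000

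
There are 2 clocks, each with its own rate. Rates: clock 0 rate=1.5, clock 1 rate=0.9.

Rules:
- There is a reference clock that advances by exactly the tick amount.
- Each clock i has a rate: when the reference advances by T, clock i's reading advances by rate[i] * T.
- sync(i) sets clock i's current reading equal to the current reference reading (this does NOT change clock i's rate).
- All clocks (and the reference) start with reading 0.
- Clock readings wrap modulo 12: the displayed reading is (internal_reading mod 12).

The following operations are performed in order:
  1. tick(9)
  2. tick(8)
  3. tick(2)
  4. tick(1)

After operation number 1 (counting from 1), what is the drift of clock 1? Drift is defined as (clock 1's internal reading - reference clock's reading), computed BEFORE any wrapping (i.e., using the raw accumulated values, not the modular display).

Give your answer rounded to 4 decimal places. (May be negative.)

Answer: -0.9000

Derivation:
After op 1 tick(9): ref=9.0000 raw=[13.5000 8.1000]
Drift of clock 1 after op 1: 8.1000 - 9.0000 = -0.9000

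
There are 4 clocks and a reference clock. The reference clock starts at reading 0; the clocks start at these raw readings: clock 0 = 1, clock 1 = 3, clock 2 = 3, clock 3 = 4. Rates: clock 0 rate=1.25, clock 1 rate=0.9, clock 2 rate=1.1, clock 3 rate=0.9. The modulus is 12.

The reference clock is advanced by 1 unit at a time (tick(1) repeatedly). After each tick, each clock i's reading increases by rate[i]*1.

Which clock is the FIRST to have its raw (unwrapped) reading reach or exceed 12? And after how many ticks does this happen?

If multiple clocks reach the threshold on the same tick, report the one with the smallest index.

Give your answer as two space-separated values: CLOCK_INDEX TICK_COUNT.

Answer: 0 9

Derivation:
clock 0: start=1, rate=1.25, needs 12-1 = 11; ticks = ceil(11/1.25) = ceil(8.8000) = 9; reading at tick 9 = 1 + 1.25*9 = 12.2500
clock 1: start=3, rate=0.9, needs 12-3 = 9; ticks = ceil(9/0.9) = ceil(10.0000) = 10; reading at tick 10 = 3 + 0.9*10 = 12.0000
clock 2: start=3, rate=1.1, needs 12-3 = 9; ticks = ceil(9/1.1) = ceil(8.1818) = 9; reading at tick 9 = 3 + 1.1*9 = 12.9000
clock 3: start=4, rate=0.9, needs 12-4 = 8; ticks = ceil(8/0.9) = ceil(8.8889) = 9; reading at tick 9 = 4 + 0.9*9 = 12.1000
Minimum tick count = 9; winners = [0, 2, 3]; smallest index = 0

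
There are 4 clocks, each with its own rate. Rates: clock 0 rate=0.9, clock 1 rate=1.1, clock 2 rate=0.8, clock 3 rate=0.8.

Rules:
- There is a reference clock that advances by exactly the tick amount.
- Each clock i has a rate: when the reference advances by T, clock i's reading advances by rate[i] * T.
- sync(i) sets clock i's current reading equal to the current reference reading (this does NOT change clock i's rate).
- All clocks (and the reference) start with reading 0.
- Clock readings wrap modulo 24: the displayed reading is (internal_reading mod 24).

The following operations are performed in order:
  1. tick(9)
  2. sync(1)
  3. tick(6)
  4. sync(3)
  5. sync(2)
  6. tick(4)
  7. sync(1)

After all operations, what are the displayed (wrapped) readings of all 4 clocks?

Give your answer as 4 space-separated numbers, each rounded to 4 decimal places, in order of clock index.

Answer: 17.1000 19.0000 18.2000 18.2000

Derivation:
After op 1 tick(9): ref=9.0000 raw=[8.1000 9.9000 7.2000 7.2000]
After op 2 sync(1): ref=9.0000 raw=[8.1000 9.0000 7.2000 7.2000]
After op 3 tick(6): ref=15.0000 raw=[13.5000 15.6000 12.0000 12.0000]
After op 4 sync(3): ref=15.0000 raw=[13.5000 15.6000 12.0000 15.0000]
After op 5 sync(2): ref=15.0000 raw=[13.5000 15.6000 15.0000 15.0000]
After op 6 tick(4): ref=19.0000 raw=[17.1000 20.0000 18.2000 18.2000]
After op 7 sync(1): ref=19.0000 raw=[17.1000 19.0000 18.2000 18.2000]
Wrap final raw readings (mod 24): 17.1000 mod 24 = 17.1000; 19.0000 mod 24 = 19.0000; 18.2000 mod 24 = 18.2000; 18.2000 mod 24 = 18.2000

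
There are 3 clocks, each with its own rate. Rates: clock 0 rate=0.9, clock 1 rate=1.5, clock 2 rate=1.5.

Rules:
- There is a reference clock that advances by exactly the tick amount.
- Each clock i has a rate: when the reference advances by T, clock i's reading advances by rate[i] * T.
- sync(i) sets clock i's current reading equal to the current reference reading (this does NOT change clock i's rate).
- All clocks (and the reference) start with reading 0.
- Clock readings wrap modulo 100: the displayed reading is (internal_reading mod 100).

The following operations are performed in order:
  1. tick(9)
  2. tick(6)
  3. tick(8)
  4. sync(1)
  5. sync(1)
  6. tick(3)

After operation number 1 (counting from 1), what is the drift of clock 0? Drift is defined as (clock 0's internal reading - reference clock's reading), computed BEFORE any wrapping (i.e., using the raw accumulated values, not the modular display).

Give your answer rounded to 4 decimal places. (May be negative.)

After op 1 tick(9): ref=9.0000 raw=[8.1000 13.5000 13.5000]
Drift of clock 0 after op 1: 8.1000 - 9.0000 = -0.9000

Answer: -0.9000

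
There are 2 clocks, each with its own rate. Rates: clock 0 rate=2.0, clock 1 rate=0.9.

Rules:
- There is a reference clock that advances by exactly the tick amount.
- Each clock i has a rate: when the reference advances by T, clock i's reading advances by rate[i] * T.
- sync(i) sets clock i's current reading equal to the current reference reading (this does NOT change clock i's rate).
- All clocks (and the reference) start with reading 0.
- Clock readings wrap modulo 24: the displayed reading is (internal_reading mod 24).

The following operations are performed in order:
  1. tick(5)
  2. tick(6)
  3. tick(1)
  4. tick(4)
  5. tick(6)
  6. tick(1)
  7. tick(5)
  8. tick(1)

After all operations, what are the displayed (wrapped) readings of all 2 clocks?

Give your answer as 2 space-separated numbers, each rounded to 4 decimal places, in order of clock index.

Answer: 10.0000 2.1000

Derivation:
After op 1 tick(5): ref=5.0000 raw=[10.0000 4.5000]
After op 2 tick(6): ref=11.0000 raw=[22.0000 9.9000]
After op 3 tick(1): ref=12.0000 raw=[24.0000 10.8000]
After op 4 tick(4): ref=16.0000 raw=[32.0000 14.4000]
After op 5 tick(6): ref=22.0000 raw=[44.0000 19.8000]
After op 6 tick(1): ref=23.0000 raw=[46.0000 20.7000]
After op 7 tick(5): ref=28.0000 raw=[56.0000 25.2000]
After op 8 tick(1): ref=29.0000 raw=[58.0000 26.1000]
Wrap final raw readings (mod 24): 58.0000 mod 24 = 10.0000; 26.1000 mod 24 = 2.1000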